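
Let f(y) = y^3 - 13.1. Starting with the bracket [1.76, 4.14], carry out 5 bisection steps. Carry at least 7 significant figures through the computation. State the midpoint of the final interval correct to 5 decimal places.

2.39219

f(1.760000) = -7.648224, f(4.140000) = 57.857944 (opposite signs)
step 1: m = 2.950000, f(m) = 12.572375 > 0 → root in [1.760000, 2.950000]
step 2: m = 2.355000, f(m) = -0.039111 < 0 → root in [2.355000, 2.950000]
step 3: m = 2.652500, f(m) = 5.562343 > 0 → root in [2.355000, 2.652500]
step 4: m = 2.503750, f(m) = 2.595418 > 0 → root in [2.355000, 2.503750]
step 5: m = 2.429375, f(m) = 1.237838 > 0 → root in [2.355000, 2.429375]
Midpoint of [2.355000, 2.429375] = 2.392188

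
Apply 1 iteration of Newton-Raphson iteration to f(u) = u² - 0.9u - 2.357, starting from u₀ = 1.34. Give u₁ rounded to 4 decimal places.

2.3329

f'(u) = 2u - 0.9
u_0 = 1.340000: f = -1.767400, f' = 1.780000 → u_1 = 1.340000 - (-1.767400)/(1.780000) = 2.332921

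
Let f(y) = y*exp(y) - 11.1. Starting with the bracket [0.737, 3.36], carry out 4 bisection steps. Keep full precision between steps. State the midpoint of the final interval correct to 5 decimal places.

1.80259

f(0.737000) = -9.559923, f(3.360000) = 85.631681 (opposite signs)
step 1: m = 2.048500, f(m) = 4.788694 > 0 → root in [0.737000, 2.048500]
step 2: m = 1.392750, f(m) = -5.492919 < 0 → root in [1.392750, 2.048500]
step 3: m = 1.720625, f(m) = -1.485113 < 0 → root in [1.720625, 2.048500]
step 4: m = 1.884562, f(m) = 1.306967 > 0 → root in [1.720625, 1.884562]
Midpoint of [1.720625, 1.884562] = 1.802594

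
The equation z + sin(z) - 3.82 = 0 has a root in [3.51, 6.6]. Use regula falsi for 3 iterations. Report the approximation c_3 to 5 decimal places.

4.65902

f(3.510000) = -0.670130, f(6.600000) = 3.091541
step 1: c = 4.060474, f(c) = -0.554449 < 0 → new bracket [4.060474, 6.600000]
step 2: c = 4.446662, f(c) = -0.338240 < 0 → new bracket [4.446662, 6.600000]
step 3: c = 4.659021, f(c) = -0.159555 < 0 → new bracket [4.659021, 6.600000]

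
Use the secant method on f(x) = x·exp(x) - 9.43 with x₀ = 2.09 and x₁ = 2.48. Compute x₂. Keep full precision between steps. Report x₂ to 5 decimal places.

Secant update: x_(k+1) = x_k − f(x_k)·(x_k − x_(k-1))/(f(x_k) − f(x_(k-1))).
f(x_0) = 7.467473, f(x_1) = 20.184336
x_2 = 2.480000 - (20.184336)·(2.480000 - 2.090000)/(20.184336 - (7.467473)) = 1.860988; f(x_2) = 2.536314

1.86099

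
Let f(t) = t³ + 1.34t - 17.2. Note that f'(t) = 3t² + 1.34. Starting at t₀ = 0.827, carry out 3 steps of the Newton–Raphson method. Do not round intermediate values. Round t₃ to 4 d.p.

2.8144

t_0 = 0.827000: f = -15.526211, f' = 3.391787 → t_1 = 0.827000 - (-15.526211)/(3.391787) = 5.404590
t_1 = 5.404590: f = 147.908037, f' = 88.968784 → t_2 = 5.404590 - (147.908037)/(88.968784) = 3.742119
t_2 = 3.742119: f = 40.217032, f' = 43.350363 → t_3 = 3.742119 - (40.217032)/(43.350363) = 2.814398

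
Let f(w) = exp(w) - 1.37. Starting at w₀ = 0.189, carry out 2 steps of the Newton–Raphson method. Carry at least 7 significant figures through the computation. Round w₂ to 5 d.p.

0.31484

f'(w) = exp(w)
w_0 = 0.189000: f = -0.161959, f' = 1.208041 → w_1 = 0.189000 - (-0.161959)/(1.208041) = 0.323068
w_1 = 0.323068: f = 0.011359, f' = 1.381359 → w_2 = 0.323068 - (0.011359)/(1.381359) = 0.314845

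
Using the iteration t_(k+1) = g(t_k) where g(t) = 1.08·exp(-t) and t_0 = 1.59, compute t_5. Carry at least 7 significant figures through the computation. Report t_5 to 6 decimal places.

0.543952

t_1 = g(1.590000) = 0.220240
t_2 = g(0.220240) = 0.866513
t_3 = g(0.866513) = 0.454048
t_4 = g(0.454048) = 0.685856
t_5 = g(0.685856) = 0.543952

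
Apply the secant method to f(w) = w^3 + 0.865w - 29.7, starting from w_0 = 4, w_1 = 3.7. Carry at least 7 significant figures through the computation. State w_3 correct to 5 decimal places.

f(w_0) = 37.760000, f(w_1) = 24.153500
w_2 = 3.700000 - (24.153500)·(3.700000 - 4.000000)/(24.153500 - (37.760000)) = 3.167457; f(w_2) = 4.818253
w_3 = 3.167457 - (4.818253)·(3.167457 - 3.700000)/(4.818253 - (24.153500)) = 3.034749; f(w_3) = 0.874202

3.03475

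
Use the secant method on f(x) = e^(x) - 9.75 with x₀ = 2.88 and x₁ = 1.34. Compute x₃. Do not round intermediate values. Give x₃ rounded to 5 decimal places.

f(x_0) = 8.064273, f(x_1) = -5.930956
x_2 = 1.340000 - (-5.930956)·(1.340000 - 2.880000)/(-5.930956 - (8.064273)) = 1.992628; f(x_2) = -2.415219
x_3 = 1.992628 - (-2.415219)·(1.992628 - 1.340000)/(-2.415219 - (-5.930956)) = 2.440965; f(x_3) = 1.734123

2.44097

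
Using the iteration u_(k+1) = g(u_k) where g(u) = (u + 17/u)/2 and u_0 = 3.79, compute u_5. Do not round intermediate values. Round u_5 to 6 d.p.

u_1 = g(3.790000) = 4.137744
u_2 = g(4.137744) = 4.123132
u_3 = g(4.123132) = 4.123106
u_4 = g(4.123106) = 4.123106
u_5 = g(4.123106) = 4.123106

4.123106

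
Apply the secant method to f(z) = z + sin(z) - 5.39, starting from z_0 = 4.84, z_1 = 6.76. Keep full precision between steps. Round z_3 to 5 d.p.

5.82422

Secant update: z_(k+1) = z_k − f(z_k)·(z_k − z_(k-1))/(f(z_k) − f(z_(k-1))).
f(z_0) = -1.541869, f(z_1) = 1.828951
z_2 = 6.760000 - (1.828951)·(6.760000 - 4.840000)/(1.828951 - (-1.541869)) = 5.718240; f(z_2) = -0.207130
z_3 = 5.718240 - (-0.207130)·(5.718240 - 6.760000)/(-0.207130 - (1.828951)) = 5.824218; f(z_3) = -0.008805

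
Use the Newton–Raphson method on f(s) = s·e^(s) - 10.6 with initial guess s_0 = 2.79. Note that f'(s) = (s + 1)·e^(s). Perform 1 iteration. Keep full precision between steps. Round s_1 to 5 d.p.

Newton update: s ← s − f(s)/f'(s).
s_0 = 2.790000: f = 34.824045, f' = 61.705065 → s_1 = 2.790000 - (34.824045)/(61.705065) = 2.225637

2.22564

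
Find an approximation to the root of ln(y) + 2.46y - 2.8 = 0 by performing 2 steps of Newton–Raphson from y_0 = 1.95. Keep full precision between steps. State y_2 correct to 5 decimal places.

Newton update: y ← y − f(y)/f'(y).
f'(y) = 1/y + 2.46
y_0 = 1.950000: f = 2.664829, f' = 2.972821 → y_1 = 1.950000 - (2.664829)/(2.972821) = 1.053602
y_1 = 1.053602: f = -0.155923, f' = 3.409125 → y_2 = 1.053602 - (-0.155923)/(3.409125) = 1.099339

1.09934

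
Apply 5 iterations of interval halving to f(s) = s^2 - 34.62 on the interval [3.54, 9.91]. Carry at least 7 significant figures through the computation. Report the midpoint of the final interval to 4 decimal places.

f(3.540000) = -22.088400, f(9.910000) = 63.588100 (opposite signs)
step 1: m = 6.725000, f(m) = 10.605625 > 0 → root in [3.540000, 6.725000]
step 2: m = 5.132500, f(m) = -8.277444 < 0 → root in [5.132500, 6.725000]
step 3: m = 5.928750, f(m) = 0.530077 > 0 → root in [5.132500, 5.928750]
step 4: m = 5.530625, f(m) = -4.032187 < 0 → root in [5.530625, 5.928750]
step 5: m = 5.729688, f(m) = -1.790681 < 0 → root in [5.729688, 5.928750]
Midpoint of [5.729688, 5.928750] = 5.829219

5.8292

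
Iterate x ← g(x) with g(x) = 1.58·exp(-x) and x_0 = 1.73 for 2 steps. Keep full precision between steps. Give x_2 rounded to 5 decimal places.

1.19401

x_1 = g(1.730000) = 0.280109
x_2 = g(0.280109) = 1.194008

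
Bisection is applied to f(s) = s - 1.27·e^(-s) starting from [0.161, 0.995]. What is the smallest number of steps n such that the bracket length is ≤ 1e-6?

Initial width b − a = 0.995 − 0.161 = 0.834000.
After n steps the width is (b−a)/2^n; need (b−a)/2^n ≤ 1e-6.
So n ≥ log₂(0.834000/1e-6) = log₂(834000.0000) ≈ 19.6697.
Hence n = 20.

20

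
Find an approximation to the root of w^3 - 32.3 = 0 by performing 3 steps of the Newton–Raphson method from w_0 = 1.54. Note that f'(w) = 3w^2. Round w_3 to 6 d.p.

w_0 = 1.540000: f = -28.647736, f' = 7.114800 → w_1 = 1.540000 - (-28.647736)/(7.114800) = 5.566499
w_1 = 5.566499: f = 140.183055, f' = 92.957738 → w_2 = 5.566499 - (140.183055)/(92.957738) = 4.058469
w_2 = 4.058469: f = 34.547743, f' = 49.413516 → w_3 = 4.058469 - (34.547743)/(49.413516) = 3.359313

3.359313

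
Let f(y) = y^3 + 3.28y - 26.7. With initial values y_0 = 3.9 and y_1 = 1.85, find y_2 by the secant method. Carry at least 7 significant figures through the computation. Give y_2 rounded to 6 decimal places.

f(y_0) = 45.411000, f(y_1) = -14.300375
y_2 = 1.850000 - (-14.300375)·(1.850000 - 3.900000)/(-14.300375 - (45.411000)) = 2.340958; f(y_2) = -6.193013

2.340958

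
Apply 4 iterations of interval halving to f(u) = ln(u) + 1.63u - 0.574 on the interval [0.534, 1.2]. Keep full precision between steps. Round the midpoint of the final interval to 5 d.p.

f(0.534000) = -0.330939, f(1.200000) = 1.564322 (opposite signs)
step 1: m = 0.867000, f(m) = 0.696494 > 0 → root in [0.534000, 0.867000]
step 2: m = 0.700500, f(m) = 0.211854 > 0 → root in [0.534000, 0.700500]
step 3: m = 0.617250, f(m) = -0.050364 < 0 → root in [0.617250, 0.700500]
step 4: m = 0.658875, f(m) = 0.082745 > 0 → root in [0.617250, 0.658875]
Midpoint of [0.617250, 0.658875] = 0.638063

0.63806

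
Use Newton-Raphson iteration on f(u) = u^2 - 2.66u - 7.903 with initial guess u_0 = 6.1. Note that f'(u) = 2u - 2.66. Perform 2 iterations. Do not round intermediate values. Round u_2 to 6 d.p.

4.452243

u_0 = 6.100000: f = 13.081000, f' = 9.540000 → u_1 = 6.100000 - (13.081000)/(9.540000) = 4.728826
u_1 = 4.728826: f = 1.880118, f' = 6.797652 → u_2 = 4.728826 - (1.880118)/(6.797652) = 4.452243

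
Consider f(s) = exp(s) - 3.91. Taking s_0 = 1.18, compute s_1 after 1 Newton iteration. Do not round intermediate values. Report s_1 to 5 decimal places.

1.38146

f'(s) = exp(s)
s_0 = 1.180000: f = -0.655626, f' = 3.254374 → s_1 = 1.180000 - (-0.655626)/(3.254374) = 1.381460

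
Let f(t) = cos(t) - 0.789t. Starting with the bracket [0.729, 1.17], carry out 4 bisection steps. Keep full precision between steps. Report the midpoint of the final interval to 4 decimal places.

f(0.729000) = 0.170660, f(1.170000) = -0.532978 (opposite signs)
step 1: m = 0.949500, f(m) = -0.167066 < 0 → root in [0.729000, 0.949500]
step 2: m = 0.839250, f(m) = 0.005853 > 0 → root in [0.839250, 0.949500]
step 3: m = 0.894375, f(m) = -0.079656 < 0 → root in [0.839250, 0.894375]
step 4: m = 0.866812, f(m) = -0.036655 < 0 → root in [0.839250, 0.866812]
Midpoint of [0.839250, 0.866812] = 0.853031

0.8530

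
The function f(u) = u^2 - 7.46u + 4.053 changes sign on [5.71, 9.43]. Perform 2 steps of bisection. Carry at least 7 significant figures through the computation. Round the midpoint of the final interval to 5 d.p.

7.10500

f(5.710000) = -5.939500, f(9.430000) = 22.630100 (opposite signs)
step 1: m = 7.570000, f(m) = 4.885700 > 0 → root in [5.710000, 7.570000]
step 2: m = 6.640000, f(m) = -1.391800 < 0 → root in [6.640000, 7.570000]
Midpoint of [6.640000, 7.570000] = 7.105000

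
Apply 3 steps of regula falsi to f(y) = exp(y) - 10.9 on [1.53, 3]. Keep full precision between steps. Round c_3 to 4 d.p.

f(1.530000) = -6.281823, f(3.000000) = 9.185537
step 1: c = 2.127017, f(c) = -2.510196 < 0 → new bracket [2.127017, 3.000000]
step 2: c = 2.314381, f(c) = -0.781342 < 0 → new bracket [2.314381, 3.000000]
step 3: c = 2.368129, f(c) = -0.222600 < 0 → new bracket [2.368129, 3.000000]

2.3681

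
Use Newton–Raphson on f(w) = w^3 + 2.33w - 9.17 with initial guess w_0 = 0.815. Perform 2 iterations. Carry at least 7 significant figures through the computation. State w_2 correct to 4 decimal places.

f'(w) = 3w^2 + 2.33
w_0 = 0.815000: f = -6.729707, f' = 4.322675 → w_1 = 0.815000 - (-6.729707)/(4.322675) = 2.371838
w_1 = 2.371838: f = 9.699440, f' = 19.206853 → w_2 = 2.371838 - (9.699440)/(19.206853) = 1.866840

1.8668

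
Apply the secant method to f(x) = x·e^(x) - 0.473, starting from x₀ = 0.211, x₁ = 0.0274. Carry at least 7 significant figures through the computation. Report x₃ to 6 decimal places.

0.325089

Secant update: x_(k+1) = x_k − f(x_k)·(x_k − x_(k-1))/(f(x_k) − f(x_(k-1))).
f(x_0) = -0.212433, f(x_1) = -0.444839
x_2 = 0.027400 - (-0.444839)·(0.027400 - 0.211000)/(-0.444839 - (-0.212433)) = 0.378822; f(x_2) = 0.080294
x_3 = 0.378822 - (0.080294)·(0.378822 - 0.027400)/(0.080294 - (-0.444839)) = 0.325089; f(x_3) = -0.023027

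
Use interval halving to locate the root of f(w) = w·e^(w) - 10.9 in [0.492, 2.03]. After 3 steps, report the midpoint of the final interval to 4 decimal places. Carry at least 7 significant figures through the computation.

f(0.492000) = -10.095293, f(2.030000) = 4.556595 (opposite signs)
step 1: m = 1.261000, f(m) = -6.449996 < 0 → root in [1.261000, 2.030000]
step 2: m = 1.645500, f(m) = -2.370384 < 0 → root in [1.645500, 2.030000]
step 3: m = 1.837750, f(m) = 0.645457 > 0 → root in [1.645500, 1.837750]
Midpoint of [1.645500, 1.837750] = 1.741625

1.7416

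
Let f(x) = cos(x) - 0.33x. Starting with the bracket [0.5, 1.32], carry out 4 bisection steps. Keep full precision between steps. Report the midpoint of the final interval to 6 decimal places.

f(0.500000) = 0.712583, f(1.320000) = -0.187425 (opposite signs)
step 1: m = 0.910000, f(m) = 0.313446 > 0 → root in [0.910000, 1.320000]
step 2: m = 1.115000, f(m) = 0.072227 > 0 → root in [1.115000, 1.320000]
step 3: m = 1.217500, f(m) = -0.055783 < 0 → root in [1.115000, 1.217500]
step 4: m = 1.166250, f(m) = 0.008739 > 0 → root in [1.166250, 1.217500]
Midpoint of [1.166250, 1.217500] = 1.191875

1.191875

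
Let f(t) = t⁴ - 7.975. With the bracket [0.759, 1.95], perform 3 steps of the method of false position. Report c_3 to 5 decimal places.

f(0.759000) = -7.643131, f(1.950000) = 6.484006
step 1: c = 1.403360, f(c) = -4.096382 < 0 → new bracket [1.403360, 1.950000]
step 2: c = 1.615002, f(c) = -1.172137 < 0 → new bracket [1.615002, 1.950000]
step 3: c = 1.666289, f(c) = -0.265943 < 0 → new bracket [1.666289, 1.950000]

1.66629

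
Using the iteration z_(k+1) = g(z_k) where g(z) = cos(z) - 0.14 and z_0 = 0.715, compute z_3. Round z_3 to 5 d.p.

z_1 = g(0.715000) = 0.615093
z_2 = g(0.615093) = 0.676720
z_3 = g(0.676720) = 0.639631

0.63963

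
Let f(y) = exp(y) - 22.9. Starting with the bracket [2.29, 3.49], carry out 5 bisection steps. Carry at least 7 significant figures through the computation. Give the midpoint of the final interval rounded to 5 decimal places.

3.13375

f(2.290000) = -13.025062, f(3.490000) = 9.885948 (opposite signs)
step 1: m = 2.890000, f(m) = -4.906690 < 0 → root in [2.890000, 3.490000]
step 2: m = 3.190000, f(m) = 1.388427 > 0 → root in [2.890000, 3.190000]
step 3: m = 3.040000, f(m) = -1.994757 < 0 → root in [3.040000, 3.190000]
step 4: m = 3.115000, f(m) = -0.366570 < 0 → root in [3.115000, 3.190000]
step 5: m = 3.152500, f(m) = 0.494478 > 0 → root in [3.115000, 3.152500]
Midpoint of [3.115000, 3.152500] = 3.133750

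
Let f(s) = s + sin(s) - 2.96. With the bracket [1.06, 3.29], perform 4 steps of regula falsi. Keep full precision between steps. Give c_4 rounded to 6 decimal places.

f(1.060000) = -1.027645, f(3.290000) = 0.182137
step 1: c = 2.954266, f(c) = 0.180499 > 0 → new bracket [1.060000, 2.954266]
step 2: c = 2.671259, f(c) = 0.164443 > 0 → new bracket [1.060000, 2.671259]
step 3: c = 2.448993, f(c) = 0.127533 > 0 → new bracket [1.060000, 2.448993]
step 4: c = 2.295647, f(c) = 0.084245 > 0 → new bracket [1.060000, 2.295647]

2.295647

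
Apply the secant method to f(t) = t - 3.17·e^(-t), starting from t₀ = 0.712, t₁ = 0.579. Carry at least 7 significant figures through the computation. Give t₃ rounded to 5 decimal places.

1.07167

Secant update: t_(k+1) = t_k − f(t_k)·(t_k − t_(k-1))/(f(t_k) − f(t_(k-1))).
f(t_0) = -0.843398, f(t_1) = -1.197654
t_2 = 0.579000 - (-1.197654)·(0.579000 - 0.712000)/(-1.197654 - (-0.843398)) = 1.028642; f(t_2) = -0.104609
t_3 = 1.028642 - (-0.104609)·(1.028642 - 0.579000)/(-0.104609 - (-1.197654)) = 1.071674; f(t_3) = -0.013844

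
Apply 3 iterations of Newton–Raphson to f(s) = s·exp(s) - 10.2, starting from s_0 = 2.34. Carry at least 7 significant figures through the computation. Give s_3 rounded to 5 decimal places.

1.75838

Newton update: s ← s − f(s)/f'(s).
f'(s) = (s + 1)·exp(s)
s_0 = 2.340000: f = 14.092094, f' = 34.673330 → s_1 = 2.340000 - (14.092094)/(34.673330) = 1.933575
s_1 = 1.933575: f = 3.169103, f' = 20.283290 → s_2 = 1.933575 - (3.169103)/(20.283290) = 1.777333
s_2 = 1.777333: f = 0.311265, f' = 16.425330 → s_3 = 1.777333 - (0.311265)/(16.425330) = 1.758383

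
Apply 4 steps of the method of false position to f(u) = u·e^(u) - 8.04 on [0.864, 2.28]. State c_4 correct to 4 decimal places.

f(0.864000) = -5.990046, f(2.280000) = 14.250831
step 1: c = 1.283048, f(c) = -3.411249 < 0 → new bracket [1.283048, 2.280000]
step 2: c = 1.475599, f(c) = -1.586237 < 0 → new bracket [1.475599, 2.280000]
step 3: c = 1.556168, f(c) = -0.662800 < 0 → new bracket [1.556168, 2.280000]
step 4: c = 1.588337, f(c) = -0.264139 < 0 → new bracket [1.588337, 2.280000]

1.5883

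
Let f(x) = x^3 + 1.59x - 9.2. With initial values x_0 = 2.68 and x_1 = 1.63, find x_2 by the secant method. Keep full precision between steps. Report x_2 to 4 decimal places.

1.7742

f(x_0) = 14.310032, f(x_1) = -2.277553
x_2 = 1.630000 - (-2.277553)·(1.630000 - 2.680000)/(-2.277553 - (14.310032)) = 1.774170; f(x_2) = -0.794553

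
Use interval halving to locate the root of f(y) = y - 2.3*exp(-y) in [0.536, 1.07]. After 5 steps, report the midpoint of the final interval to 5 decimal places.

0.91147

f(0.536000) = -0.809693, f(1.070000) = 0.281080 (opposite signs)
step 1: m = 0.803000, f(m) = -0.227361 < 0 → root in [0.803000, 1.070000]
step 2: m = 0.936500, f(m) = 0.034906 > 0 → root in [0.803000, 0.936500]
step 3: m = 0.869750, f(m) = -0.094079 < 0 → root in [0.869750, 0.936500]
step 4: m = 0.903125, f(m) = -0.029068 < 0 → root in [0.903125, 0.936500]
step 5: m = 0.919813, f(m) = 0.003047 > 0 → root in [0.903125, 0.919813]
Midpoint of [0.903125, 0.919813] = 0.911469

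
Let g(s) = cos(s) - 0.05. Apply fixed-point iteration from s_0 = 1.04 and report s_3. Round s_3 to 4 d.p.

s_1 = g(1.040000) = 0.456220
s_2 = g(0.456220) = 0.847724
s_3 = g(0.847724) = 0.611691

0.6117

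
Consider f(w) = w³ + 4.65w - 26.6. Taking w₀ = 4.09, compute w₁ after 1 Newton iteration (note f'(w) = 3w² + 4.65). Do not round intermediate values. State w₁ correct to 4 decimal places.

2.9805

w_0 = 4.090000: f = 60.836429, f' = 54.834300 → w_1 = 4.090000 - (60.836429)/(54.834300) = 2.980541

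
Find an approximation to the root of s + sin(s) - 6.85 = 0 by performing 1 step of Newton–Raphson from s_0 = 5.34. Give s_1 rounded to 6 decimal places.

6.801324

Newton update: s ← s − f(s)/f'(s).
f'(s) = 1 + cos(s)
s_0 = 5.340000: f = -2.319433, f' = 1.587213 → s_1 = 5.340000 - (-2.319433)/(1.587213) = 6.801324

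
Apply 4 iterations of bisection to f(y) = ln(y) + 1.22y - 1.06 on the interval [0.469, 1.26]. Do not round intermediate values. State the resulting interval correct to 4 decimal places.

f(0.469000) = -1.244973, f(1.260000) = 0.708312 (opposite signs)
step 1: m = 0.864500, f(m) = -0.150914 < 0 → root in [0.864500, 1.260000]
step 2: m = 1.062250, f(m) = 0.296334 > 0 → root in [0.864500, 1.062250]
step 3: m = 0.963375, f(m) = 0.078005 > 0 → root in [0.864500, 0.963375]
step 4: m = 0.913938, f(m) = -0.034989 < 0 → root in [0.913938, 0.963375]

[0.9139, 0.9634]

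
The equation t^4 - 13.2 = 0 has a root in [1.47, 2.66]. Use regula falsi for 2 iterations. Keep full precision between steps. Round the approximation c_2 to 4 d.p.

1.8085

f(1.470000) = -8.530511, f(2.660000) = 36.864115
step 1: c = 1.693624, f(c) = -4.972506 < 0 → new bracket [1.693624, 2.660000]
step 2: c = 1.808483, f(c) = -2.503115 < 0 → new bracket [1.808483, 2.660000]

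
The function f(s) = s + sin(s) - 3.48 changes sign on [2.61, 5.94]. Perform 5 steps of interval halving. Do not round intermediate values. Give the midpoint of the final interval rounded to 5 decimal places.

f(2.610000) = -0.363093, f(5.940000) = 2.123512 (opposite signs)
step 1: m = 4.275000, f(m) = -0.110861 < 0 → root in [4.275000, 5.940000]
step 2: m = 5.107500, f(m) = 0.704546 > 0 → root in [4.275000, 5.107500]
step 3: m = 4.691250, f(m) = 0.211473 > 0 → root in [4.275000, 4.691250]
step 4: m = 4.483125, f(m) = 0.029291 > 0 → root in [4.275000, 4.483125]
step 5: m = 4.379062, f(m) = -0.045897 < 0 → root in [4.379062, 4.483125]
Midpoint of [4.379062, 4.483125] = 4.431094

4.43109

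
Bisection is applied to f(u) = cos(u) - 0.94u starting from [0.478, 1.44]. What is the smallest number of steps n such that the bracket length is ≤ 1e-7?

24

Initial width b − a = 1.44 − 0.478 = 0.962000.
After n steps the width is (b−a)/2^n; need (b−a)/2^n ≤ 1e-7.
So n ≥ log₂(0.962000/1e-7) = log₂(9620000.0000) ≈ 23.1976.
Hence n = 24.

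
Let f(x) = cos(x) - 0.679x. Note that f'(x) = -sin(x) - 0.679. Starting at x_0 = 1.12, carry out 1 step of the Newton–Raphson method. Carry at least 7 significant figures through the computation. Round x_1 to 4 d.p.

x_0 = 1.120000: f = -0.324798, f' = -1.579100 → x_1 = 1.120000 - (-0.324798)/(-1.579100) = 0.914315

0.9143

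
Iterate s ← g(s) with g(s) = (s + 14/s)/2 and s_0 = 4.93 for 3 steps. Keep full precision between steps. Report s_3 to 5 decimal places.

3.74166

s_1 = g(4.930000) = 3.884878
s_2 = g(3.884878) = 3.744297
s_3 = g(3.744297) = 3.741658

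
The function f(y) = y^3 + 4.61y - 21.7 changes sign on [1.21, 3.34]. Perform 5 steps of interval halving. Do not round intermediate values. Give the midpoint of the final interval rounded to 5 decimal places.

2.24172

f(1.210000) = -14.350339, f(3.340000) = 30.957104 (opposite signs)
step 1: m = 2.275000, f(m) = 0.562297 > 0 → root in [1.210000, 2.275000]
step 2: m = 1.742500, f(m) = -8.376311 < 0 → root in [1.742500, 2.275000]
step 3: m = 2.008750, f(m) = -4.334202 < 0 → root in [2.008750, 2.275000]
step 4: m = 2.141875, f(m) = -1.999829 < 0 → root in [2.141875, 2.275000]
step 5: m = 2.208437, f(m) = -0.748120 < 0 → root in [2.208437, 2.275000]
Midpoint of [2.208437, 2.275000] = 2.241719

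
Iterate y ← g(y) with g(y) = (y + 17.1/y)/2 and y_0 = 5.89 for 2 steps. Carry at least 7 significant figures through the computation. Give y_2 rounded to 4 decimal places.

4.1430

y_1 = g(5.890000) = 4.396613
y_2 = g(4.396613) = 4.142985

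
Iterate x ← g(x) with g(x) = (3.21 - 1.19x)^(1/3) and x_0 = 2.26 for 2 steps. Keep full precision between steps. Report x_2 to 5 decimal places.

x_1 = g(2.260000) = 0.804454
x_2 = g(0.804454) = 1.310895

1.31089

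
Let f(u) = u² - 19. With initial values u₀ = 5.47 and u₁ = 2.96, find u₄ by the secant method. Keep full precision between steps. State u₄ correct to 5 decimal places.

4.35812

f(u_0) = 10.920900, f(u_1) = -10.238400
u_2 = 2.960000 - (-10.238400)·(2.960000 - 5.470000)/(-10.238400 - (10.920900)) = 4.174520; f(u_2) = -1.573386
u_3 = 4.174520 - (-1.573386)·(4.174520 - 2.960000)/(-1.573386 - (-10.238400)) = 4.395051; f(u_3) = 0.316474
u_4 = 4.395051 - (0.316474)·(4.395051 - 4.174520)/(0.316474 - (-1.573386)) = 4.358121; f(u_4) = -0.006780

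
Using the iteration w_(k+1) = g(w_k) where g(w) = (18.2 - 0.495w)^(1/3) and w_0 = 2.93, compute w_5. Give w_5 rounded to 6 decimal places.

2.567696

w_1 = g(2.930000) = 2.558597
w_2 = g(2.558597) = 2.567924
w_3 = g(2.567924) = 2.567691
w_4 = g(2.567691) = 2.567697
w_5 = g(2.567697) = 2.567696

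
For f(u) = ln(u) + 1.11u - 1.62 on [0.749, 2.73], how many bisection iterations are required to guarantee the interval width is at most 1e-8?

Initial width b − a = 2.73 − 0.749 = 1.981000.
After n steps the width is (b−a)/2^n; need (b−a)/2^n ≤ 1e-8.
So n ≥ log₂(1.981000/1e-8) = log₂(198100000.0000) ≈ 27.5617.
Hence n = 28.

28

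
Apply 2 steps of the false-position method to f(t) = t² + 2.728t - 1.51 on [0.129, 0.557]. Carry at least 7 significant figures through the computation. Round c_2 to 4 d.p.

f(0.129000) = -1.141447, f(0.557000) = 0.319745
step 1: c = 0.463343, f(c) = -0.031314 < 0 → new bracket [0.463343, 0.557000]
step 2: c = 0.471697, f(c) = -0.000713 < 0 → new bracket [0.471697, 0.557000]

0.4717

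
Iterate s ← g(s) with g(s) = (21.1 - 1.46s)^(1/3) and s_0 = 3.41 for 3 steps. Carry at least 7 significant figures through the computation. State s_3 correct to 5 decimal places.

2.58711

s_1 = g(3.410000) = 2.526199
s_2 = g(2.526199) = 2.591875
s_3 = g(2.591875) = 2.587109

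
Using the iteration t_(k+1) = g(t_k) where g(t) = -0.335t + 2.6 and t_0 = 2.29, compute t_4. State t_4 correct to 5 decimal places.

t_1 = g(2.290000) = 1.832850
t_2 = g(1.832850) = 1.985995
t_3 = g(1.985995) = 1.934692
t_4 = g(1.934692) = 1.951878

1.95188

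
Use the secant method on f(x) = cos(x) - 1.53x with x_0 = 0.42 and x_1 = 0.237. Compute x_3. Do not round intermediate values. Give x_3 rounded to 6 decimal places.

Secant update: x_(k+1) = x_k − f(x_k)·(x_k − x_(k-1))/(f(x_k) − f(x_(k-1))).
f(x_0) = 0.270489, f(x_1) = 0.609437
x_2 = 0.237000 - (0.609437)·(0.237000 - 0.420000)/(0.609437 - (0.270489)) = 0.566039; f(x_2) = -0.022007
x_3 = 0.566039 - (-0.022007)·(0.566039 - 0.237000)/(-0.022007 - (0.609437)) = 0.554571; f(x_3) = 0.001633

0.554571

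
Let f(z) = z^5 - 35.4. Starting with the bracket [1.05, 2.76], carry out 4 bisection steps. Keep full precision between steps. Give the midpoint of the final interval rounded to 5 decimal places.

2.06531

f(1.050000) = -34.123718, f(2.760000) = 124.756810 (opposite signs)
step 1: m = 1.905000, f(m) = -10.311488 < 0 → root in [1.905000, 2.760000]
step 2: m = 2.332500, f(m) = 33.641189 > 0 → root in [1.905000, 2.332500]
step 3: m = 2.118750, f(m) = 7.297120 > 0 → root in [1.905000, 2.118750]
step 4: m = 2.011875, f(m) = -2.438652 < 0 → root in [2.011875, 2.118750]
Midpoint of [2.011875, 2.118750] = 2.065312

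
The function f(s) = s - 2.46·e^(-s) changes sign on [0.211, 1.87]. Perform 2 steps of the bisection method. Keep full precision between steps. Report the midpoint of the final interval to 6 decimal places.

0.833125

f(0.211000) = -1.781044, f(1.870000) = 1.490856 (opposite signs)
step 1: m = 1.040500, f(m) = 0.171436 > 0 → root in [0.211000, 1.040500]
step 2: m = 0.625750, f(m) = -0.690006 < 0 → root in [0.625750, 1.040500]
Midpoint of [0.625750, 1.040500] = 0.833125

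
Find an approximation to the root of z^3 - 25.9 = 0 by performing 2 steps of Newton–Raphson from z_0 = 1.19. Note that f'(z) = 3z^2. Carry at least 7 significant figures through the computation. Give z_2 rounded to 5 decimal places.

4.77513

z_0 = 1.190000: f = -24.214841, f' = 4.248300 → z_1 = 1.190000 - (-24.214841)/(4.248300) = 6.889890
z_1 = 6.889890: f = 301.167047, f' = 142.411736 → z_2 = 6.889890 - (301.167047)/(142.411736) = 4.775127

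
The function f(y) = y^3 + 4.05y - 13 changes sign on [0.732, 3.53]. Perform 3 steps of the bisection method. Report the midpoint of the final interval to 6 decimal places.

1.956125

f(0.732000) = -9.643177, f(3.530000) = 45.283477 (opposite signs)
step 1: m = 2.131000, f(m) = 5.307764 > 0 → root in [0.732000, 2.131000]
step 2: m = 1.431500, f(m) = -4.269006 < 0 → root in [1.431500, 2.131000]
step 3: m = 1.781250, f(m) = -0.134296 < 0 → root in [1.781250, 2.131000]
Midpoint of [1.781250, 2.131000] = 1.956125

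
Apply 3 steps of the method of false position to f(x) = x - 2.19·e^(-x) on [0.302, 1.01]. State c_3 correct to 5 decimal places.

f(0.302000) = -1.317150, f(1.010000) = 0.212360
step 1: c = 0.911700, f(c) = 0.031669 > 0 → new bracket [0.302000, 0.911700]
step 2: c = 0.897385, f(c) = 0.004665 > 0 → new bracket [0.302000, 0.897385]
step 3: c = 0.895283, f(c) = 0.000686 > 0 → new bracket [0.302000, 0.895283]

0.89528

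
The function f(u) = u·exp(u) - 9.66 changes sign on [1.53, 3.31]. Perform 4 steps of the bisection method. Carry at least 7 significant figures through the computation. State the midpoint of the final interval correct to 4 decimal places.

f(1.530000) = -2.594189, f(3.310000) = 80.984765 (opposite signs)
step 1: m = 2.420000, f(m) = 17.554980 > 0 → root in [1.530000, 2.420000]
step 2: m = 1.975000, f(m) = 4.573074 > 0 → root in [1.530000, 1.975000]
step 3: m = 1.752500, f(m) = 0.450185 > 0 → root in [1.530000, 1.752500]
step 4: m = 1.641250, f(m) = -1.188495 < 0 → root in [1.641250, 1.752500]
Midpoint of [1.641250, 1.752500] = 1.696875

1.6969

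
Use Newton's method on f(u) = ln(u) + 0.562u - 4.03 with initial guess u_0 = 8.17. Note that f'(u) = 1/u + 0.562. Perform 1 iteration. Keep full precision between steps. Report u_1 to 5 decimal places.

4.28044

u_0 = 8.170000: f = 2.662009, f' = 0.684399 → u_1 = 8.170000 - (2.662009)/(0.684399) = 4.280443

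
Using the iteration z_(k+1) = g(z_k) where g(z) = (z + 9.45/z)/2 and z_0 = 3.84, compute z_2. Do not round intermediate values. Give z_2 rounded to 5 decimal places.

z_1 = g(3.840000) = 3.150469
z_2 = g(3.150469) = 3.075011

3.07501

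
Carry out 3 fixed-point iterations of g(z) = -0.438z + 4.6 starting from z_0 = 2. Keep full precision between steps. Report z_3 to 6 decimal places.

3.299627

z_1 = g(2.000000) = 3.724000
z_2 = g(3.724000) = 2.968888
z_3 = g(2.968888) = 3.299627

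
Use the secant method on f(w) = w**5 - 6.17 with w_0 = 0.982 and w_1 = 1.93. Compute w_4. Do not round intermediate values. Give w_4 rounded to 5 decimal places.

f(w_0) = -5.256818, f(w_1) = 20.608518
w_2 = 1.930000 - (20.608518)·(1.930000 - 0.982000)/(20.608518 - (-5.256818)) = 1.174670; f(w_2) = -3.933450
w_3 = 1.174670 - (-3.933450)·(1.174670 - 1.930000)/(-3.933450 - (20.608518)) = 1.295730; f(w_3) = -2.517652
w_4 = 1.295730 - (-2.517652)·(1.295730 - 1.174670)/(-2.517652 - (-3.933450)) = 1.511006; f(w_4) = 1.706452

1.51101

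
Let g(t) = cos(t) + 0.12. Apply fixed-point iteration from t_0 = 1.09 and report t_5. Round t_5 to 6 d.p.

t_1 = g(1.090000) = 0.582485
t_2 = g(0.582485) = 0.955098
t_3 = g(0.955098) = 0.697529
t_4 = g(0.697529) = 0.886432
t_5 = g(0.886432) = 0.752181

0.752181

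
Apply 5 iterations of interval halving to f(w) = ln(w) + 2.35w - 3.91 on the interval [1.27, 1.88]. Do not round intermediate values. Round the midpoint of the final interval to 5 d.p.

f(1.270000) = -0.686483, f(1.880000) = 1.139272 (opposite signs)
step 1: m = 1.575000, f(m) = 0.245505 > 0 → root in [1.270000, 1.575000]
step 2: m = 1.422500, f(m) = -0.214709 < 0 → root in [1.422500, 1.575000]
step 3: m = 1.498750, f(m) = 0.016694 > 0 → root in [1.422500, 1.498750]
step 4: m = 1.460625, f(m) = -0.098667 < 0 → root in [1.460625, 1.498750]
step 5: m = 1.479687, f(m) = -0.040903 < 0 → root in [1.479687, 1.498750]
Midpoint of [1.479687, 1.498750] = 1.489219

1.48922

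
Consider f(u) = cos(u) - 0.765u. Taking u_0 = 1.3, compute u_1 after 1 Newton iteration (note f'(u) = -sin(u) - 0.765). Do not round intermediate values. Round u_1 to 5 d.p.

u_0 = 1.300000: f = -0.727001, f' = -1.728558 → u_1 = 1.300000 - (-0.727001)/(-1.728558) = 0.879418

0.87942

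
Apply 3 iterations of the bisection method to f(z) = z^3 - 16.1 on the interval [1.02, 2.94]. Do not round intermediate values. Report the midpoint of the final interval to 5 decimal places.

f(1.020000) = -15.038792, f(2.940000) = 9.312184 (opposite signs)
step 1: m = 1.980000, f(m) = -8.337608 < 0 → root in [1.980000, 2.940000]
step 2: m = 2.460000, f(m) = -1.213064 < 0 → root in [2.460000, 2.940000]
step 3: m = 2.700000, f(m) = 3.583000 > 0 → root in [2.460000, 2.700000]
Midpoint of [2.460000, 2.700000] = 2.580000

2.58000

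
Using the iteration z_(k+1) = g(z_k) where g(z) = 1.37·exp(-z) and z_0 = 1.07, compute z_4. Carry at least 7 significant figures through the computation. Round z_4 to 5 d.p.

0.76563

z_1 = g(1.070000) = 0.469922
z_2 = g(0.469922) = 0.856320
z_3 = g(0.856320) = 0.581869
z_4 = g(0.581869) = 0.765628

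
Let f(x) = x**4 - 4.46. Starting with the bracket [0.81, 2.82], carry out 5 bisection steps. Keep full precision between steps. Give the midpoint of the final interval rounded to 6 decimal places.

f(0.810000) = -4.029533, f(2.820000) = 58.780666 (opposite signs)
step 1: m = 1.815000, f(m) = 6.391918 > 0 → root in [0.810000, 1.815000]
step 2: m = 1.312500, f(m) = -1.492455 < 0 → root in [1.312500, 1.815000]
step 3: m = 1.563750, f(m) = 1.519561 > 0 → root in [1.312500, 1.563750]
step 4: m = 1.438125, f(m) = -0.182534 < 0 → root in [1.438125, 1.563750]
step 5: m = 1.500938, f(m) = 0.615168 > 0 → root in [1.438125, 1.500938]
Midpoint of [1.438125, 1.500938] = 1.469531

1.469531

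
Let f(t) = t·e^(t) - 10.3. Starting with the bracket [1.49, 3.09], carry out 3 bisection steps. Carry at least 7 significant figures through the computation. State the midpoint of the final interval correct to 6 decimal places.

f(1.490000) = -3.688728, f(3.090000) = 57.609171 (opposite signs)
step 1: m = 2.290000, f(m) = 12.313607 > 0 → root in [1.490000, 2.290000]
step 2: m = 1.890000, f(m) = 2.210607 > 0 → root in [1.490000, 1.890000]
step 3: m = 1.690000, f(m) = -1.141078 < 0 → root in [1.690000, 1.890000]
Midpoint of [1.690000, 1.890000] = 1.790000

1.790000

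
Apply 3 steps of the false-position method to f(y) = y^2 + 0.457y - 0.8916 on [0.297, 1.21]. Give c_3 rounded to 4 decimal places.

0.7388

f(0.297000) = -0.667662, f(1.210000) = 1.125470
step 1: c = 0.636950, f(c) = -0.194808 < 0 → new bracket [0.636950, 1.210000]
step 2: c = 0.721504, f(c) = -0.041304 < 0 → new bracket [0.721504, 1.210000]
step 3: c = 0.738797, f(c) = -0.008148 < 0 → new bracket [0.738797, 1.210000]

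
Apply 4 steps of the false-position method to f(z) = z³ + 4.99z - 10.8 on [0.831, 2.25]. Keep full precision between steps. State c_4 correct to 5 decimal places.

1.49184

f(0.831000) = -6.079454, f(2.250000) = 11.818125
step 1: c = 1.313006, f(c) = -1.984495 < 0 → new bracket [1.313006, 2.250000]
step 2: c = 1.447724, f(c) = -0.541564 < 0 → new bracket [1.447724, 2.250000]
step 3: c = 1.482877, f(c) = -0.139705 < 0 → new bracket [1.482877, 2.250000]
step 4: c = 1.491840, f(c) = -0.035502 < 0 → new bracket [1.491840, 2.250000]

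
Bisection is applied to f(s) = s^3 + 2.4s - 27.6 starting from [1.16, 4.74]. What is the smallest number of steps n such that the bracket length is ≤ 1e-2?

9

Initial width b − a = 4.74 − 1.16 = 3.580000.
After n steps the width is (b−a)/2^n; need (b−a)/2^n ≤ 1e-2.
So n ≥ log₂(3.580000/1e-2) = log₂(358.0000) ≈ 8.4838.
Hence n = 9.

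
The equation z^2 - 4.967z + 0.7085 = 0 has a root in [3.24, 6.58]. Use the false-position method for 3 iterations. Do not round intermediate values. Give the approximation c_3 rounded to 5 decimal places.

f(3.240000) = -4.886980, f(6.580000) = 11.322040
step 1: c = 4.247002, f(c) = -2.349333 < 0 → new bracket [4.247002, 6.580000]
step 2: c = 4.647912, f(c) = -0.774593 < 0 → new bracket [4.647912, 6.580000]
step 3: c = 4.771631, f(c) = -0.223730 < 0 → new bracket [4.771631, 6.580000]

4.77163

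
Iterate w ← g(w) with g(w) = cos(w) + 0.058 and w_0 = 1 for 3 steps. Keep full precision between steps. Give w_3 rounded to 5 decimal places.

0.69184

w_1 = g(1.000000) = 0.598302
w_2 = g(0.598302) = 0.884293
w_3 = g(0.884293) = 0.691836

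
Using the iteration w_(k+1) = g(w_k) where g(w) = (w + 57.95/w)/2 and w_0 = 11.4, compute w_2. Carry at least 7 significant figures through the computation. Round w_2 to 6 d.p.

7.636506

w_1 = g(11.400000) = 8.241667
w_2 = g(8.241667) = 7.636506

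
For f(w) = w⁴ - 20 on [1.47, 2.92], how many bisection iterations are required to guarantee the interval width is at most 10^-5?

Initial width b − a = 2.92 − 1.47 = 1.450000.
After n steps the width is (b−a)/2^n; need (b−a)/2^n ≤ 10^-5.
So n ≥ log₂(1.450000/10^-5) = log₂(145000.0000) ≈ 17.1457.
Hence n = 18.

18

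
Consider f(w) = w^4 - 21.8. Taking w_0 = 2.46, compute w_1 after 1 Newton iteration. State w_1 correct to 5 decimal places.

2.21109

f'(w) = 4w^3
w_0 = 2.460000: f = 14.821863, f' = 59.547744 → w_1 = 2.460000 - (14.821863)/(59.547744) = 2.211093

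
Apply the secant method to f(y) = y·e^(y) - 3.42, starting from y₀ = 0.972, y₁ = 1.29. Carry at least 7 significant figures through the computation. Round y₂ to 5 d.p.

f(y_0) = -0.850785, f(y_1) = 1.266295
y_2 = 1.290000 - (1.266295)·(1.290000 - 0.972000)/(1.266295 - (-0.850785)) = 1.099794; f(y_2) = -0.116718

1.09979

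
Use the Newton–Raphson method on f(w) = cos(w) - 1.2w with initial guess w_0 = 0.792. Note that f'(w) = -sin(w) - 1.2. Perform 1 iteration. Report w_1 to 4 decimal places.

0.6623

w_0 = 0.792000: f = -0.247977, f' = -1.911760 → w_1 = 0.792000 - (-0.247977)/(-1.911760) = 0.662289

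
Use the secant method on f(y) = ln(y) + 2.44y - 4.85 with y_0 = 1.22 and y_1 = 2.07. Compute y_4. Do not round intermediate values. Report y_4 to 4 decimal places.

1.7568

f(y_0) = -1.674349, f(y_1) = 0.928349
y_2 = 2.070000 - (0.928349)·(2.070000 - 1.220000)/(0.928349 - (-1.674349)) = 1.766816; f(y_2) = 0.030210
y_3 = 1.766816 - (0.030210)·(1.766816 - 2.070000)/(0.030210 - (0.928349)) = 1.756618; f(y_3) = -0.000462
y_4 = 1.756618 - (-0.000462)·(1.756618 - 1.766816)/(-0.000462 - (0.030210)) = 1.756772; f(y_4) = 0.000000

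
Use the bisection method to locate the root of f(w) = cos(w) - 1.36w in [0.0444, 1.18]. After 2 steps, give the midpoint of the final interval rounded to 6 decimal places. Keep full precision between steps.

0.470250

f(0.044400) = 0.938630, f(1.180000) = -1.223875 (opposite signs)
step 1: m = 0.612200, f(m) = -0.014206 < 0 → root in [0.044400, 0.612200]
step 2: m = 0.328300, f(m) = 0.500104 > 0 → root in [0.328300, 0.612200]
Midpoint of [0.328300, 0.612200] = 0.470250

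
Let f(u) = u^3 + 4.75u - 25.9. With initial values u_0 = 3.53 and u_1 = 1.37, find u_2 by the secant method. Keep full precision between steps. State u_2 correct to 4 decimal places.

2.0731

Secant update: u_(k+1) = u_k − f(u_k)·(u_k − u_(k-1))/(f(u_k) − f(u_(k-1))).
f(u_0) = 34.854477, f(u_1) = -16.821147
u_2 = 1.370000 - (-16.821147)·(1.370000 - 3.530000)/(-16.821147 - (34.854477)) = 2.073111; f(u_2) = -7.142936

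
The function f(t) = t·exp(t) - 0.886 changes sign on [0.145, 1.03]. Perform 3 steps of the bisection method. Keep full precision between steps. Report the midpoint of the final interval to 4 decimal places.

0.5322

f(0.145000) = -0.718374, f(1.030000) = 1.999098 (opposite signs)
step 1: m = 0.587500, f(m) = 0.171197 > 0 → root in [0.145000, 0.587500]
step 2: m = 0.366250, f(m) = -0.357752 < 0 → root in [0.366250, 0.587500]
step 3: m = 0.476875, f(m) = -0.117739 < 0 → root in [0.476875, 0.587500]
Midpoint of [0.476875, 0.587500] = 0.532188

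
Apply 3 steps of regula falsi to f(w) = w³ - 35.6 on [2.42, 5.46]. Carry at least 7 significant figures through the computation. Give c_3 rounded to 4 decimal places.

f(2.420000) = -21.427512, f(5.460000) = 127.171336
step 1: c = 2.858359, f(c) = -12.246590 < 0 → new bracket [2.858359, 5.460000]
step 2: c = 3.086889, f(c) = -6.185384 < 0 → new bracket [3.086889, 5.460000]
step 3: c = 3.196960, f(c) = -2.925314 < 0 → new bracket [3.196960, 5.460000]

3.1970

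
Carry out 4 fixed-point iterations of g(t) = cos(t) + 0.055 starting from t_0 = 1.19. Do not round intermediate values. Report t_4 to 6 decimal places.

t_1 = g(1.190000) = 0.426660
t_2 = g(0.426660) = 0.965353
t_3 = g(0.965353) = 0.624127
t_4 = g(0.624127) = 0.866474

0.866474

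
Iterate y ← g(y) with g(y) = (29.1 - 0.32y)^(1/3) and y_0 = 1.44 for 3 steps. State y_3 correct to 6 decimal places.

3.041169

y_1 = g(1.440000) = 3.059522
y_2 = g(3.059522) = 3.040955
y_3 = g(3.040955) = 3.041169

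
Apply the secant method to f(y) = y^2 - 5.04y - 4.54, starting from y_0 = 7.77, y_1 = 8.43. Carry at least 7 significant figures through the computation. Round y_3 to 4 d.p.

Secant update: y_(k+1) = y_k − f(y_k)·(y_k − y_(k-1))/(f(y_k) − f(y_(k-1))).
f(y_0) = 16.672100, f(y_1) = 24.037700
y_2 = 8.430000 - (24.037700)·(8.430000 - 7.770000)/(24.037700 - (16.672100)) = 6.276084; f(y_2) = 3.217769
y_3 = 6.276084 - (3.217769)·(6.276084 - 8.430000)/(3.217769 - (24.037700)) = 5.943192; f(y_3) = 0.827840

5.9432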